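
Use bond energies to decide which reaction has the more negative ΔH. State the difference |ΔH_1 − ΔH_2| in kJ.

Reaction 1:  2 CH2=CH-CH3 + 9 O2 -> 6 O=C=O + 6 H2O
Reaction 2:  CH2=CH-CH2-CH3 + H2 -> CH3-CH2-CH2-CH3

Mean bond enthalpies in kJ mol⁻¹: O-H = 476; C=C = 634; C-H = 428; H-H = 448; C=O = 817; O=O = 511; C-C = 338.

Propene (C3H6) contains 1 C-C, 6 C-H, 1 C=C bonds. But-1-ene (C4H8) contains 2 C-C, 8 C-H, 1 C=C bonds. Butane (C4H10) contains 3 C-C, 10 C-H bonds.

Reaction 1:
  Bonds broken (reactants):
    C-C: 2 × 338 = 676
    C-H: 12 × 428 = 5136
    C=C: 2 × 634 = 1268
    O=O: 9 × 511 = 4599
    Σ(broken) = 11679 kJ
  Bonds formed (products):
    C=O: 12 × 817 = 9804
    O-H: 12 × 476 = 5712
    Σ(formed) = 15516 kJ
  ΔH_1 = 11679 − 15516 = −3837 kJ
Reaction 2:
  Bonds broken (reactants):
    C-C: 2 × 338 = 676
    C-H: 8 × 428 = 3424
    C=C: 1 × 634 = 634
    H-H: 1 × 448 = 448
    Σ(broken) = 5182 kJ
  Bonds formed (products):
    C-C: 3 × 338 = 1014
    C-H: 10 × 428 = 4280
    Σ(formed) = 5294 kJ
  ΔH_2 = 5182 − 5294 = −112 kJ
ΔH_1 − ΔH_2 = −3725 kJ, so reaction 1 has the more negative ΔH; |ΔH_1 − ΔH_2| = 3725 kJ.

Reaction 1, by 3725 kJ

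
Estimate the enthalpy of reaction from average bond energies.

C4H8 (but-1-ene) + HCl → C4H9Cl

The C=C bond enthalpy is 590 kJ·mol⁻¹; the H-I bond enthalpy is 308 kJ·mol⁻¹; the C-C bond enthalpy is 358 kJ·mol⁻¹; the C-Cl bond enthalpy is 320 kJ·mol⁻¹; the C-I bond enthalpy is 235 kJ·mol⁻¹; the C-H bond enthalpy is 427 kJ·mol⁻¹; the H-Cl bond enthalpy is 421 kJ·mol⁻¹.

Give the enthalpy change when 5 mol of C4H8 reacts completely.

Bonds broken (reactants):
  C-C: 2 × 358 = 716
  C-H: 8 × 427 = 3416
  C=C: 1 × 590 = 590
  H-Cl: 1 × 421 = 421
  Σ(broken) = 5143 kJ
Bonds formed (products):
  C-C: 3 × 358 = 1074
  C-Cl: 1 × 320 = 320
  C-H: 9 × 427 = 3843
  Σ(formed) = 5237 kJ
ΔH = Σ(broken) − Σ(formed) = 5143 − 5237 = −94 kJ
For 5× the reaction as written: 5 × (−94) = −470 kJ

ΔH = −470 kJ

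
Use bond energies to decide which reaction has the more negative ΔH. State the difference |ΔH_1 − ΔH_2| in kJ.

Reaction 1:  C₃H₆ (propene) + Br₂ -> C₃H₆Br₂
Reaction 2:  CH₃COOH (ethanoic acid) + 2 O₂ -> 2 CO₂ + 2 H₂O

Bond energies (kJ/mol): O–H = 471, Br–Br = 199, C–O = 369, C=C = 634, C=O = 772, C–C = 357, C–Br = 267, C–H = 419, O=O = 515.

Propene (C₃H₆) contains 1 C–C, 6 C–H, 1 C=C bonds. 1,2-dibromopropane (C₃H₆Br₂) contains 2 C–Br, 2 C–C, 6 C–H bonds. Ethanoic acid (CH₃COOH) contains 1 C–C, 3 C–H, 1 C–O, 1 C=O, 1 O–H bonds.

Reaction 1:
  Bonds broken (reactants):
    Br–Br: 1 × 199 = 199
    C–C: 1 × 357 = 357
    C–H: 6 × 419 = 2514
    C=C: 1 × 634 = 634
    Σ(broken) = 3704 kJ
  Bonds formed (products):
    C–Br: 2 × 267 = 534
    C–C: 2 × 357 = 714
    C–H: 6 × 419 = 2514
    Σ(formed) = 3762 kJ
  ΔH_1 = 3704 − 3762 = −58 kJ
Reaction 2:
  Bonds broken (reactants):
    C–C: 1 × 357 = 357
    C–H: 3 × 419 = 1257
    C–O: 1 × 369 = 369
    C=O: 1 × 772 = 772
    O–H: 1 × 471 = 471
    O=O: 2 × 515 = 1030
    Σ(broken) = 4256 kJ
  Bonds formed (products):
    C=O: 4 × 772 = 3088
    O–H: 4 × 471 = 1884
    Σ(formed) = 4972 kJ
  ΔH_2 = 4256 − 4972 = −716 kJ
ΔH_1 − ΔH_2 = +658 kJ, so reaction 2 has the more negative ΔH; |ΔH_1 − ΔH_2| = 658 kJ.

Reaction 2, by 658 kJ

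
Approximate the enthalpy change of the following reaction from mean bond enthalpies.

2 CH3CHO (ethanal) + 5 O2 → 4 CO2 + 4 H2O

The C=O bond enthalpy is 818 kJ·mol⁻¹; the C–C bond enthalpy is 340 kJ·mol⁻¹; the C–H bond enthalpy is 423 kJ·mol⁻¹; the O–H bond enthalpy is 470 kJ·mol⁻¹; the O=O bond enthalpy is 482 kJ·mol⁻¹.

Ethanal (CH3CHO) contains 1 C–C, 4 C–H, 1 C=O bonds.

Bonds broken (reactants):
  C–C: 2 × 340 = 680
  C–H: 8 × 423 = 3384
  C=O: 2 × 818 = 1636
  O=O: 5 × 482 = 2410
  Σ(broken) = 8110 kJ
Bonds formed (products):
  C=O: 8 × 818 = 6544
  O–H: 8 × 470 = 3760
  Σ(formed) = 10304 kJ
ΔH = Σ(broken) − Σ(formed) = 8110 − 10304 = −2194 kJ

ΔH ≈ −2194 kJ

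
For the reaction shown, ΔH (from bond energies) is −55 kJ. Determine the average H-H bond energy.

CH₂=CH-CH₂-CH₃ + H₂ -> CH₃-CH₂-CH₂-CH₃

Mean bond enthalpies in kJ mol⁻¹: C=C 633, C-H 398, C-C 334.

D(H-H) ≈ 442 kJ/mol

Let D be the H-H bond energy.
Σ(broken) = 2×334 + 8×398 + 1×633 + 1×D = 4485 + D
Σ(formed) = 3×334 + 10×398 = 4982
ΔH = Σ(broken) − Σ(formed) = (4485 + D) − (4982) = −497 + D
Setting this equal to −55 kJ gives D = 442 kJ/mol.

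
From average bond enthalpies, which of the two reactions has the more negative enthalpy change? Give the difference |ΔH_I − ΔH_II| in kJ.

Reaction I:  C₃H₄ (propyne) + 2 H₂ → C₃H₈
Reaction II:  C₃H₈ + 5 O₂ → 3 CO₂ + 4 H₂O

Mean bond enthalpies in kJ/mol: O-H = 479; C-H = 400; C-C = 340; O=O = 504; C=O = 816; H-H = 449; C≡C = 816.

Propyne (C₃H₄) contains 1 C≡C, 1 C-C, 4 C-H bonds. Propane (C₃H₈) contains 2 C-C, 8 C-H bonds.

Reaction II, by 2102 kJ

Reaction I:
  Bonds broken (reactants):
    C≡C: 1 × 816 = 816
    C-C: 1 × 340 = 340
    C-H: 4 × 400 = 1600
    H-H: 2 × 449 = 898
    Σ(broken) = 3654 kJ
  Bonds formed (products):
    C-C: 2 × 340 = 680
    C-H: 8 × 400 = 3200
    Σ(formed) = 3880 kJ
  ΔH_I = 3654 − 3880 = −226 kJ
Reaction II:
  Bonds broken (reactants):
    C-C: 2 × 340 = 680
    C-H: 8 × 400 = 3200
    O=O: 5 × 504 = 2520
    Σ(broken) = 6400 kJ
  Bonds formed (products):
    C=O: 6 × 816 = 4896
    O-H: 8 × 479 = 3832
    Σ(formed) = 8728 kJ
  ΔH_II = 6400 − 8728 = −2328 kJ
ΔH_I − ΔH_II = +2102 kJ, so reaction II has the more negative ΔH; |ΔH_I − ΔH_II| = 2102 kJ.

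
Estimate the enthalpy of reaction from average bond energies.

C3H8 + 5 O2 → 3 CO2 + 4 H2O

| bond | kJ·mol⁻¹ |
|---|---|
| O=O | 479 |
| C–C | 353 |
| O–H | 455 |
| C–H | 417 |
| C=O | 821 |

ΔH ≈ −2129 kJ

Bonds broken (reactants):
  C–C: 2 × 353 = 706
  C–H: 8 × 417 = 3336
  O=O: 5 × 479 = 2395
  Σ(broken) = 6437 kJ
Bonds formed (products):
  C=O: 6 × 821 = 4926
  O–H: 8 × 455 = 3640
  Σ(formed) = 8566 kJ
ΔH = Σ(broken) − Σ(formed) = 6437 − 8566 = −2129 kJ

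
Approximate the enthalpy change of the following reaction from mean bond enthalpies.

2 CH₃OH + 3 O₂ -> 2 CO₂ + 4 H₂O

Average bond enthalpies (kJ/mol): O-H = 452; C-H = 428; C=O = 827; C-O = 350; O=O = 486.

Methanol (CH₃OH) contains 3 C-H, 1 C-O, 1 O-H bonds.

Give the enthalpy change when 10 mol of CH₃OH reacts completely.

ΔH = −6470 kJ

Bonds broken (reactants):
  C-H: 6 × 428 = 2568
  C-O: 2 × 350 = 700
  O-H: 2 × 452 = 904
  O=O: 3 × 486 = 1458
  Σ(broken) = 5630 kJ
Bonds formed (products):
  C=O: 4 × 827 = 3308
  O-H: 8 × 452 = 3616
  Σ(formed) = 6924 kJ
ΔH = Σ(broken) − Σ(formed) = 5630 − 6924 = −1294 kJ
For 5× the reaction as written: 5 × (−1294) = −6470 kJ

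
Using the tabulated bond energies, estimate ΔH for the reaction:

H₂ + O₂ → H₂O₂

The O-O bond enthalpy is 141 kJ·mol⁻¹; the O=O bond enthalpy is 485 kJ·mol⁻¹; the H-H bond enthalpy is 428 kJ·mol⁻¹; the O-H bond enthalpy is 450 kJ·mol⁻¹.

Bonds broken (reactants):
  H-H: 1 × 428 = 428
  O=O: 1 × 485 = 485
  Σ(broken) = 913 kJ
Bonds formed (products):
  O-H: 2 × 450 = 900
  O-O: 1 × 141 = 141
  Σ(formed) = 1041 kJ
ΔH = Σ(broken) − Σ(formed) = 913 − 1041 = −128 kJ

ΔH ≈ −128 kJ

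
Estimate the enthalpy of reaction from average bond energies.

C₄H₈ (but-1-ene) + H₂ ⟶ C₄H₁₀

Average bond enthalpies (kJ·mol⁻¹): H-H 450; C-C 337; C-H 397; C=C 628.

Bonds broken (reactants):
  C-C: 2 × 337 = 674
  C-H: 8 × 397 = 3176
  C=C: 1 × 628 = 628
  H-H: 1 × 450 = 450
  Σ(broken) = 4928 kJ
Bonds formed (products):
  C-C: 3 × 337 = 1011
  C-H: 10 × 397 = 3970
  Σ(formed) = 4981 kJ
ΔH = Σ(broken) − Σ(formed) = 4928 − 4981 = −53 kJ

ΔH ≈ −53 kJ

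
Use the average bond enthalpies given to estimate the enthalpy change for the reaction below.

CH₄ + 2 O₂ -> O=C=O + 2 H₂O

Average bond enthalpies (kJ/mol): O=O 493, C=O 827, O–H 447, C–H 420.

Bonds broken (reactants):
  C–H: 4 × 420 = 1680
  O=O: 2 × 493 = 986
  Σ(broken) = 2666 kJ
Bonds formed (products):
  C=O: 2 × 827 = 1654
  O–H: 4 × 447 = 1788
  Σ(formed) = 3442 kJ
ΔH = Σ(broken) − Σ(formed) = 2666 − 3442 = −776 kJ

ΔH ≈ −776 kJ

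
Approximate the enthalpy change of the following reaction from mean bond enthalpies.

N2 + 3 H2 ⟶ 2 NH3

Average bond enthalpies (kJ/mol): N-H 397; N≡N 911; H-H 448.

Bonds broken (reactants):
  H-H: 3 × 448 = 1344
  N≡N: 1 × 911 = 911
  Σ(broken) = 2255 kJ
Bonds formed (products):
  N-H: 6 × 397 = 2382
  Σ(formed) = 2382 kJ
ΔH = Σ(broken) − Σ(formed) = 2255 − 2382 = −127 kJ

ΔH ≈ −127 kJ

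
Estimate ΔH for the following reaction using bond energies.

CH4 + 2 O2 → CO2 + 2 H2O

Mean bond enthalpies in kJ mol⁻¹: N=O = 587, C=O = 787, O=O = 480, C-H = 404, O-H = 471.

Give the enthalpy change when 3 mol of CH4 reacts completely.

Bonds broken (reactants):
  C-H: 4 × 404 = 1616
  O=O: 2 × 480 = 960
  Σ(broken) = 2576 kJ
Bonds formed (products):
  C=O: 2 × 787 = 1574
  O-H: 4 × 471 = 1884
  Σ(formed) = 3458 kJ
ΔH = Σ(broken) − Σ(formed) = 2576 − 3458 = −882 kJ
For 3× the reaction as written: 3 × (−882) = −2646 kJ

ΔH = −2646 kJ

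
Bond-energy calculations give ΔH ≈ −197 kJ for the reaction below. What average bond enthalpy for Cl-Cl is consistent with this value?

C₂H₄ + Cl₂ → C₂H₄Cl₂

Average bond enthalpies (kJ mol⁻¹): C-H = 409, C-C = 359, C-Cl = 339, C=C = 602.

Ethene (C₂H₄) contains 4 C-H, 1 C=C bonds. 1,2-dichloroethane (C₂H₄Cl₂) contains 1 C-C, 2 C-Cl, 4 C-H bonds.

Let D be the Cl-Cl bond energy.
Σ(broken) = 4×409 + 1×602 + 1×D = 2238 + D
Σ(formed) = 1×359 + 2×339 + 4×409 = 2673
ΔH = Σ(broken) − Σ(formed) = (2238 + D) − (2673) = −435 + D
Setting this equal to −197 kJ gives D = 238 kJ/mol.

D(Cl-Cl) ≈ 238 kJ/mol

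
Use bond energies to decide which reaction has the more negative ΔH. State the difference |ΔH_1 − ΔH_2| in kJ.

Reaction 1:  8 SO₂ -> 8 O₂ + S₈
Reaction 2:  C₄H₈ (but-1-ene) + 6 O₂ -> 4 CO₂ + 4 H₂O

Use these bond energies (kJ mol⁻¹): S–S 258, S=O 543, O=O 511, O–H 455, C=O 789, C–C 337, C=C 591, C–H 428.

Reaction 1:
  Bonds broken (reactants):
    S=O: 16 × 543 = 8688
    Σ(broken) = 8688 kJ
  Bonds formed (products):
    O=O: 8 × 511 = 4088
    S–S: 8 × 258 = 2064
    Σ(formed) = 6152 kJ
  ΔH_1 = 8688 − 6152 = +2536 kJ
Reaction 2:
  Bonds broken (reactants):
    C–C: 2 × 337 = 674
    C–H: 8 × 428 = 3424
    C=C: 1 × 591 = 591
    O=O: 6 × 511 = 3066
    Σ(broken) = 7755 kJ
  Bonds formed (products):
    C=O: 8 × 789 = 6312
    O–H: 8 × 455 = 3640
    Σ(formed) = 9952 kJ
  ΔH_2 = 7755 − 9952 = −2197 kJ
ΔH_1 − ΔH_2 = +4733 kJ, so reaction 2 has the more negative ΔH; |ΔH_1 − ΔH_2| = 4733 kJ.

Reaction 2, by 4733 kJ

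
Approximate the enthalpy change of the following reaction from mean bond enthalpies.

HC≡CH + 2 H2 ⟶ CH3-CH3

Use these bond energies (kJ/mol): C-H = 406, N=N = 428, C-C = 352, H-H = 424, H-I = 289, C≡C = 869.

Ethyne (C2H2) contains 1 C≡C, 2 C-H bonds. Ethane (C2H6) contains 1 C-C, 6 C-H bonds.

Bonds broken (reactants):
  C≡C: 1 × 869 = 869
  C-H: 2 × 406 = 812
  H-H: 2 × 424 = 848
  Σ(broken) = 2529 kJ
Bonds formed (products):
  C-C: 1 × 352 = 352
  C-H: 6 × 406 = 2436
  Σ(formed) = 2788 kJ
ΔH = Σ(broken) − Σ(formed) = 2529 − 2788 = −259 kJ

ΔH ≈ −259 kJ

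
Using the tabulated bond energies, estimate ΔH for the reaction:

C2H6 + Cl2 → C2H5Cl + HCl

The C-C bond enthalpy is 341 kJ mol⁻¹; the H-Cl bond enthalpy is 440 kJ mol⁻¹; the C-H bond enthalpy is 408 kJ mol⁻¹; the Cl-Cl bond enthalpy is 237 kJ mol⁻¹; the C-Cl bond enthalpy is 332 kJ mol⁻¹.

Bonds broken (reactants):
  C-C: 1 × 341 = 341
  C-H: 6 × 408 = 2448
  Cl-Cl: 1 × 237 = 237
  Σ(broken) = 3026 kJ
Bonds formed (products):
  C-C: 1 × 341 = 341
  C-Cl: 1 × 332 = 332
  C-H: 5 × 408 = 2040
  H-Cl: 1 × 440 = 440
  Σ(formed) = 3153 kJ
ΔH = Σ(broken) − Σ(formed) = 3026 − 3153 = −127 kJ

ΔH ≈ −127 kJ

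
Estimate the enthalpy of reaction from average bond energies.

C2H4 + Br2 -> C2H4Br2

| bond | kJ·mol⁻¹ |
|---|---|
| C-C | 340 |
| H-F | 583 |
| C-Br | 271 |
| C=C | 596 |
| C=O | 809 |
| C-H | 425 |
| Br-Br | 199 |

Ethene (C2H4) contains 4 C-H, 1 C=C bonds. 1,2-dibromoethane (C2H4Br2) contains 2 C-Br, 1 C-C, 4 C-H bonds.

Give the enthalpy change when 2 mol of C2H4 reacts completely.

Bonds broken (reactants):
  Br-Br: 1 × 199 = 199
  C-H: 4 × 425 = 1700
  C=C: 1 × 596 = 596
  Σ(broken) = 2495 kJ
Bonds formed (products):
  C-Br: 2 × 271 = 542
  C-C: 1 × 340 = 340
  C-H: 4 × 425 = 1700
  Σ(formed) = 2582 kJ
ΔH = Σ(broken) − Σ(formed) = 2495 − 2582 = −87 kJ
For 2× the reaction as written: 2 × (−87) = −174 kJ

ΔH = −174 kJ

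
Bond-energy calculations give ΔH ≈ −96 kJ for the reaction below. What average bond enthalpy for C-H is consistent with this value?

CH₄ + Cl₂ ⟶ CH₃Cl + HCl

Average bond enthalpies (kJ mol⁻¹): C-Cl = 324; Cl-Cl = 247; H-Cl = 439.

D(C-H) ≈ 420 kJ/mol

Let D be the C-H bond energy.
Σ(broken) = 4×D + 1×247 = 247 + 4D
Σ(formed) = 1×324 + 3×D + 1×439 = 763 + 3D
ΔH = Σ(broken) − Σ(formed) = (247 + 4D) − (763 + 3D) = −516 + D
Setting this equal to −96 kJ gives D = 420 kJ/mol.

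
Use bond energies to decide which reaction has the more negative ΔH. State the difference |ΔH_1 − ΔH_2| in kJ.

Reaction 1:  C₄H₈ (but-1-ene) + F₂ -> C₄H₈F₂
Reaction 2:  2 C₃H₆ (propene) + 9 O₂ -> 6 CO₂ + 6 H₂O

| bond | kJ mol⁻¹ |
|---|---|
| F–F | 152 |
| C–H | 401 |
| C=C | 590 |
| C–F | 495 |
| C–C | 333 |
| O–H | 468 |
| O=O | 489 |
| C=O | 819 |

Reaction 1:
  Bonds broken (reactants):
    C–C: 2 × 333 = 666
    C–H: 8 × 401 = 3208
    C=C: 1 × 590 = 590
    F–F: 1 × 152 = 152
    Σ(broken) = 4616 kJ
  Bonds formed (products):
    C–C: 3 × 333 = 999
    C–F: 2 × 495 = 990
    C–H: 8 × 401 = 3208
    Σ(formed) = 5197 kJ
  ΔH_1 = 4616 − 5197 = −581 kJ
Reaction 2:
  Bonds broken (reactants):
    C–C: 2 × 333 = 666
    C–H: 12 × 401 = 4812
    C=C: 2 × 590 = 1180
    O=O: 9 × 489 = 4401
    Σ(broken) = 11059 kJ
  Bonds formed (products):
    C=O: 12 × 819 = 9828
    O–H: 12 × 468 = 5616
    Σ(formed) = 15444 kJ
  ΔH_2 = 11059 − 15444 = −4385 kJ
ΔH_1 − ΔH_2 = +3804 kJ, so reaction 2 has the more negative ΔH; |ΔH_1 − ΔH_2| = 3804 kJ.

Reaction 2, by 3804 kJ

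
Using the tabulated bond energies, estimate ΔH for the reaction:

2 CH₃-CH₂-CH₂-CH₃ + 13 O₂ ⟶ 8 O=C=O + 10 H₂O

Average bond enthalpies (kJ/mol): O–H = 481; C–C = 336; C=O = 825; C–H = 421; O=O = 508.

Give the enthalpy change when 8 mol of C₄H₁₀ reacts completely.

ΔH = −23120 kJ

Bonds broken (reactants):
  C–C: 6 × 336 = 2016
  C–H: 20 × 421 = 8420
  O=O: 13 × 508 = 6604
  Σ(broken) = 17040 kJ
Bonds formed (products):
  C=O: 16 × 825 = 13200
  O–H: 20 × 481 = 9620
  Σ(formed) = 22820 kJ
ΔH = Σ(broken) − Σ(formed) = 17040 − 22820 = −5780 kJ
For 4× the reaction as written: 4 × (−5780) = −23120 kJ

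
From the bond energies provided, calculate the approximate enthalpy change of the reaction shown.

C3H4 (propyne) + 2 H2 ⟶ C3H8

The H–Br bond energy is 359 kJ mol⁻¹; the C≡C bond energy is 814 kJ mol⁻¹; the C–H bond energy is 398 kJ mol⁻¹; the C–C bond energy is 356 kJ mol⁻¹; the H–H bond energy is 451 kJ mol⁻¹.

Bonds broken (reactants):
  C≡C: 1 × 814 = 814
  C–C: 1 × 356 = 356
  C–H: 4 × 398 = 1592
  H–H: 2 × 451 = 902
  Σ(broken) = 3664 kJ
Bonds formed (products):
  C–C: 2 × 356 = 712
  C–H: 8 × 398 = 3184
  Σ(formed) = 3896 kJ
ΔH = Σ(broken) − Σ(formed) = 3664 − 3896 = −232 kJ

ΔH ≈ −232 kJ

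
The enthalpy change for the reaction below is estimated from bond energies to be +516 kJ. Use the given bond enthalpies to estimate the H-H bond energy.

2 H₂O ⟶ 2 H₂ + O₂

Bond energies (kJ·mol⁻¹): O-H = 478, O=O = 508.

Let D be the H-H bond energy.
Σ(broken) = 4×478 = 1912
Σ(formed) = 2×D + 1×508 = 508 + 2D
ΔH = Σ(broken) − Σ(formed) = (1912) − (508 + 2D) = +1404 − 2D
Setting this equal to +516 kJ gives 2D = 888, so D = 444 kJ/mol.

D(H-H) ≈ 444 kJ/mol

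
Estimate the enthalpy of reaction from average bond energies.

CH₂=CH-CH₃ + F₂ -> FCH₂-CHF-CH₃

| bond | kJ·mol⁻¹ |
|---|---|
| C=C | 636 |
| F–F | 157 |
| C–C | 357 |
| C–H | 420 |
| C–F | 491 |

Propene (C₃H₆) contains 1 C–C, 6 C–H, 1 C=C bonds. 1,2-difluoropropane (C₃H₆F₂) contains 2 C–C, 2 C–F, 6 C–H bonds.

Bonds broken (reactants):
  C–C: 1 × 357 = 357
  C–H: 6 × 420 = 2520
  C=C: 1 × 636 = 636
  F–F: 1 × 157 = 157
  Σ(broken) = 3670 kJ
Bonds formed (products):
  C–C: 2 × 357 = 714
  C–F: 2 × 491 = 982
  C–H: 6 × 420 = 2520
  Σ(formed) = 4216 kJ
ΔH = Σ(broken) − Σ(formed) = 3670 − 4216 = −546 kJ

ΔH ≈ −546 kJ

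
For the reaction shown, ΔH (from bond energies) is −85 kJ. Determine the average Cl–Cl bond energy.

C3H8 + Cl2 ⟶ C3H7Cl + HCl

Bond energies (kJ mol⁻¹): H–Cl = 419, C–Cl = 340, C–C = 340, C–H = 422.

D(Cl–Cl) ≈ 252 kJ/mol

Let D be the Cl–Cl bond energy.
Σ(broken) = 2×340 + 8×422 + 1×D = 4056 + D
Σ(formed) = 2×340 + 1×340 + 7×422 + 1×419 = 4393
ΔH = Σ(broken) − Σ(formed) = (4056 + D) − (4393) = −337 + D
Setting this equal to −85 kJ gives D = 252 kJ/mol.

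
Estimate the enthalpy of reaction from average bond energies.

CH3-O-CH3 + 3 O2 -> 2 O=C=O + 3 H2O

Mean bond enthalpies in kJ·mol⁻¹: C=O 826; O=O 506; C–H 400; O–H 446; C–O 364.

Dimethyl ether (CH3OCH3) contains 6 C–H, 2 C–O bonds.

ΔH ≈ −1334 kJ

Bonds broken (reactants):
  C–H: 6 × 400 = 2400
  C–O: 2 × 364 = 728
  O=O: 3 × 506 = 1518
  Σ(broken) = 4646 kJ
Bonds formed (products):
  C=O: 4 × 826 = 3304
  O–H: 6 × 446 = 2676
  Σ(formed) = 5980 kJ
ΔH = Σ(broken) − Σ(formed) = 4646 − 5980 = −1334 kJ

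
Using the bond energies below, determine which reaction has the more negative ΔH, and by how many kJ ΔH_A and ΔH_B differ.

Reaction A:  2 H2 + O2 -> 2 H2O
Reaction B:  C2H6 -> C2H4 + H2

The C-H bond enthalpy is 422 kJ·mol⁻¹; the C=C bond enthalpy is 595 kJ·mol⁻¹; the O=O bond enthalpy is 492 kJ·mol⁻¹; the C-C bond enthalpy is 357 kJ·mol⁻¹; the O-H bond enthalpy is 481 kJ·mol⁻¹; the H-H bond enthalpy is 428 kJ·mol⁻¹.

Reaction A:
  Bonds broken (reactants):
    H-H: 2 × 428 = 856
    O=O: 1 × 492 = 492
    Σ(broken) = 1348 kJ
  Bonds formed (products):
    O-H: 4 × 481 = 1924
    Σ(formed) = 1924 kJ
  ΔH_A = 1348 − 1924 = −576 kJ
Reaction B:
  Bonds broken (reactants):
    C-C: 1 × 357 = 357
    C-H: 6 × 422 = 2532
    Σ(broken) = 2889 kJ
  Bonds formed (products):
    C-H: 4 × 422 = 1688
    C=C: 1 × 595 = 595
    H-H: 1 × 428 = 428
    Σ(formed) = 2711 kJ
  ΔH_B = 2889 − 2711 = +178 kJ
ΔH_A − ΔH_B = −754 kJ, so reaction A has the more negative ΔH; |ΔH_A − ΔH_B| = 754 kJ.

Reaction A, by 754 kJ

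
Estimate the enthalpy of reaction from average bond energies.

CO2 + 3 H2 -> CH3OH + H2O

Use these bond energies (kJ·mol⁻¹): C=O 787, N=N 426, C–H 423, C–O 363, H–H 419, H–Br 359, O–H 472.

Bonds broken (reactants):
  C=O: 2 × 787 = 1574
  H–H: 3 × 419 = 1257
  Σ(broken) = 2831 kJ
Bonds formed (products):
  C–H: 3 × 423 = 1269
  C–O: 1 × 363 = 363
  O–H: 3 × 472 = 1416
  Σ(formed) = 3048 kJ
ΔH = Σ(broken) − Σ(formed) = 2831 − 3048 = −217 kJ

ΔH ≈ −217 kJ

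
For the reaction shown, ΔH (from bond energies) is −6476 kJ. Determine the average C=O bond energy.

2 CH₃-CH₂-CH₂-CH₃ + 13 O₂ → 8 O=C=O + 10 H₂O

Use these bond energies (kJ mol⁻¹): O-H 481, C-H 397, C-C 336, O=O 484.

Let D be the C=O bond energy.
Σ(broken) = 6×336 + 20×397 + 13×484 = 16248
Σ(formed) = 16×D + 20×481 = 9620 + 16D
ΔH = Σ(broken) − Σ(formed) = (16248) − (9620 + 16D) = +6628 − 16D
Setting this equal to −6476 kJ gives 16D = 13104, so D = 819 kJ/mol.

D(C=O) ≈ 819 kJ/mol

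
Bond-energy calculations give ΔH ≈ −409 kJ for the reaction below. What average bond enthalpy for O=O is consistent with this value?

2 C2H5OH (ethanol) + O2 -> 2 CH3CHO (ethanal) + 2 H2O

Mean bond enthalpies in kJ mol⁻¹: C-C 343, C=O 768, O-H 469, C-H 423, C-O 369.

D(O=O) ≈ 481 kJ/mol

Let D be the O=O bond energy.
Σ(broken) = 2×343 + 10×423 + 2×369 + 2×469 + 1×D = 6592 + D
Σ(formed) = 2×343 + 8×423 + 2×768 + 4×469 = 7482
ΔH = Σ(broken) − Σ(formed) = (6592 + D) − (7482) = −890 + D
Setting this equal to −409 kJ gives D = 481 kJ/mol.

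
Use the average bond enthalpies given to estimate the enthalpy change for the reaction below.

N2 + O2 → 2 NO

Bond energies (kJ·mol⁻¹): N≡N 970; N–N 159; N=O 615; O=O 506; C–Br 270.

Bonds broken (reactants):
  N≡N: 1 × 970 = 970
  O=O: 1 × 506 = 506
  Σ(broken) = 1476 kJ
Bonds formed (products):
  N=O: 2 × 615 = 1230
  Σ(formed) = 1230 kJ
ΔH = Σ(broken) − Σ(formed) = 1476 − 1230 = +246 kJ

ΔH ≈ +246 kJ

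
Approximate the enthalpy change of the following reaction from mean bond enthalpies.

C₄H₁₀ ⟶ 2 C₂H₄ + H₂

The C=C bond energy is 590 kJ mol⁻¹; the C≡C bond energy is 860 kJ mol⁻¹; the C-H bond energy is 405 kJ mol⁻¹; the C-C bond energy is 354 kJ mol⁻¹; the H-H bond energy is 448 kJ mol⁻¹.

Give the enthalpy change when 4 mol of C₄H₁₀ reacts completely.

ΔH = +976 kJ

Bonds broken (reactants):
  C-C: 3 × 354 = 1062
  C-H: 10 × 405 = 4050
  Σ(broken) = 5112 kJ
Bonds formed (products):
  C-H: 8 × 405 = 3240
  C=C: 2 × 590 = 1180
  H-H: 1 × 448 = 448
  Σ(formed) = 4868 kJ
ΔH = Σ(broken) − Σ(formed) = 5112 − 4868 = +244 kJ
For 4× the reaction as written: 4 × (+244) = +976 kJ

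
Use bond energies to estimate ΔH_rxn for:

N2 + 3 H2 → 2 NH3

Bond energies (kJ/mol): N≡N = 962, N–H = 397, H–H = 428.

Bonds broken (reactants):
  H–H: 3 × 428 = 1284
  N≡N: 1 × 962 = 962
  Σ(broken) = 2246 kJ
Bonds formed (products):
  N–H: 6 × 397 = 2382
  Σ(formed) = 2382 kJ
ΔH = Σ(broken) − Σ(formed) = 2246 − 2382 = −136 kJ

ΔH ≈ −136 kJ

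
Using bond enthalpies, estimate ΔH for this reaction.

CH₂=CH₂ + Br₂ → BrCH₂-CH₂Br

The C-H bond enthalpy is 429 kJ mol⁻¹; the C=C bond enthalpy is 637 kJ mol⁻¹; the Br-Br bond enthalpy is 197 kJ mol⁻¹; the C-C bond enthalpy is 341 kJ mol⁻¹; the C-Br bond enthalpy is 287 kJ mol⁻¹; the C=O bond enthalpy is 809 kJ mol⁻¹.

Bonds broken (reactants):
  Br-Br: 1 × 197 = 197
  C-H: 4 × 429 = 1716
  C=C: 1 × 637 = 637
  Σ(broken) = 2550 kJ
Bonds formed (products):
  C-Br: 2 × 287 = 574
  C-C: 1 × 341 = 341
  C-H: 4 × 429 = 1716
  Σ(formed) = 2631 kJ
ΔH = Σ(broken) − Σ(formed) = 2550 − 2631 = −81 kJ

ΔH ≈ −81 kJ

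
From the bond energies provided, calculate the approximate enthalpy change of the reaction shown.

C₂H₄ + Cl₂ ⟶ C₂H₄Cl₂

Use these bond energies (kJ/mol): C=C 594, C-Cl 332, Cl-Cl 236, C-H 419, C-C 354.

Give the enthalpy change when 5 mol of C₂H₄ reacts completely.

Bonds broken (reactants):
  C-H: 4 × 419 = 1676
  C=C: 1 × 594 = 594
  Cl-Cl: 1 × 236 = 236
  Σ(broken) = 2506 kJ
Bonds formed (products):
  C-C: 1 × 354 = 354
  C-Cl: 2 × 332 = 664
  C-H: 4 × 419 = 1676
  Σ(formed) = 2694 kJ
ΔH = Σ(broken) − Σ(formed) = 2506 − 2694 = −188 kJ
For 5× the reaction as written: 5 × (−188) = −940 kJ

ΔH = −940 kJ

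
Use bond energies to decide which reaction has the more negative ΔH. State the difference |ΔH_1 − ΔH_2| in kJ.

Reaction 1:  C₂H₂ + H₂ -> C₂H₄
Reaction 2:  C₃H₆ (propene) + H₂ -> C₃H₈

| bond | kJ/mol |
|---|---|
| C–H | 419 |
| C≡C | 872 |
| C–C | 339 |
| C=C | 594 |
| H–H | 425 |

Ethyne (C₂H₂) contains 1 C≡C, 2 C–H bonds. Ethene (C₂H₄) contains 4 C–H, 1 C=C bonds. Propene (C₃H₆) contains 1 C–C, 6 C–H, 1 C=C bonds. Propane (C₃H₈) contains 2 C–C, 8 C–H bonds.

Reaction 2, by 23 kJ

Reaction 1:
  Bonds broken (reactants):
    C≡C: 1 × 872 = 872
    C–H: 2 × 419 = 838
    H–H: 1 × 425 = 425
    Σ(broken) = 2135 kJ
  Bonds formed (products):
    C–H: 4 × 419 = 1676
    C=C: 1 × 594 = 594
    Σ(formed) = 2270 kJ
  ΔH_1 = 2135 − 2270 = −135 kJ
Reaction 2:
  Bonds broken (reactants):
    C–C: 1 × 339 = 339
    C–H: 6 × 419 = 2514
    C=C: 1 × 594 = 594
    H–H: 1 × 425 = 425
    Σ(broken) = 3872 kJ
  Bonds formed (products):
    C–C: 2 × 339 = 678
    C–H: 8 × 419 = 3352
    Σ(formed) = 4030 kJ
  ΔH_2 = 3872 − 4030 = −158 kJ
ΔH_1 − ΔH_2 = +23 kJ, so reaction 2 has the more negative ΔH; |ΔH_1 − ΔH_2| = 23 kJ.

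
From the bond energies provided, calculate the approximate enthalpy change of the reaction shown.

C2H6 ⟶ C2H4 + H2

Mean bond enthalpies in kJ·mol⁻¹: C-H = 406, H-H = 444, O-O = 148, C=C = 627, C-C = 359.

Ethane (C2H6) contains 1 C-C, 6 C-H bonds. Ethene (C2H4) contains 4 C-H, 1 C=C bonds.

ΔH ≈ +100 kJ

Bonds broken (reactants):
  C-C: 1 × 359 = 359
  C-H: 6 × 406 = 2436
  Σ(broken) = 2795 kJ
Bonds formed (products):
  C-H: 4 × 406 = 1624
  C=C: 1 × 627 = 627
  H-H: 1 × 444 = 444
  Σ(formed) = 2695 kJ
ΔH = Σ(broken) − Σ(formed) = 2795 − 2695 = +100 kJ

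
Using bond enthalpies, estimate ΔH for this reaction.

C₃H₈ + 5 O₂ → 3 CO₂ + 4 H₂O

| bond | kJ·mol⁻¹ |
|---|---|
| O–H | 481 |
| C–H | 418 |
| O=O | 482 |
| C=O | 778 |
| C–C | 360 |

Bonds broken (reactants):
  C–C: 2 × 360 = 720
  C–H: 8 × 418 = 3344
  O=O: 5 × 482 = 2410
  Σ(broken) = 6474 kJ
Bonds formed (products):
  C=O: 6 × 778 = 4668
  O–H: 8 × 481 = 3848
  Σ(formed) = 8516 kJ
ΔH = Σ(broken) − Σ(formed) = 6474 − 8516 = −2042 kJ

ΔH ≈ −2042 kJ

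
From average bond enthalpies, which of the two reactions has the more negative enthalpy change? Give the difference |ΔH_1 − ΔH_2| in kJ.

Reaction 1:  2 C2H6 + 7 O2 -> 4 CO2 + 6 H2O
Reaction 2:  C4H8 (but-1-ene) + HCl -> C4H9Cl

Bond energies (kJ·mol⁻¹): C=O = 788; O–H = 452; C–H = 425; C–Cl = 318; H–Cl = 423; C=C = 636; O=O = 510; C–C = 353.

Reaction 1, by 2315 kJ

Reaction 1:
  Bonds broken (reactants):
    C–C: 2 × 353 = 706
    C–H: 12 × 425 = 5100
    O=O: 7 × 510 = 3570
    Σ(broken) = 9376 kJ
  Bonds formed (products):
    C=O: 8 × 788 = 6304
    O–H: 12 × 452 = 5424
    Σ(formed) = 11728 kJ
  ΔH_1 = 9376 − 11728 = −2352 kJ
Reaction 2:
  Bonds broken (reactants):
    C–C: 2 × 353 = 706
    C–H: 8 × 425 = 3400
    C=C: 1 × 636 = 636
    H–Cl: 1 × 423 = 423
    Σ(broken) = 5165 kJ
  Bonds formed (products):
    C–C: 3 × 353 = 1059
    C–Cl: 1 × 318 = 318
    C–H: 9 × 425 = 3825
    Σ(formed) = 5202 kJ
  ΔH_2 = 5165 − 5202 = −37 kJ
ΔH_1 − ΔH_2 = −2315 kJ, so reaction 1 has the more negative ΔH; |ΔH_1 − ΔH_2| = 2315 kJ.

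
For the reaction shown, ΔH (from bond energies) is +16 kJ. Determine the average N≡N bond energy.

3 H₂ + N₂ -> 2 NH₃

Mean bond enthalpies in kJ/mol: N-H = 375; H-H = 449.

Let D be the N≡N bond energy.
Σ(broken) = 3×449 + 1×D = 1347 + D
Σ(formed) = 6×375 = 2250
ΔH = Σ(broken) − Σ(formed) = (1347 + D) − (2250) = −903 + D
Setting this equal to +16 kJ gives D = 919 kJ/mol.

D(N≡N) ≈ 919 kJ/mol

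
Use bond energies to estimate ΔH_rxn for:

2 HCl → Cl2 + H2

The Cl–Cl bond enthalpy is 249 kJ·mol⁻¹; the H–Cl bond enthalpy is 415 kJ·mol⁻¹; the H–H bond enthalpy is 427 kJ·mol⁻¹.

ΔH ≈ +154 kJ

Bonds broken (reactants):
  H–Cl: 2 × 415 = 830
  Σ(broken) = 830 kJ
Bonds formed (products):
  Cl–Cl: 1 × 249 = 249
  H–H: 1 × 427 = 427
  Σ(formed) = 676 kJ
ΔH = Σ(broken) − Σ(formed) = 830 − 676 = +154 kJ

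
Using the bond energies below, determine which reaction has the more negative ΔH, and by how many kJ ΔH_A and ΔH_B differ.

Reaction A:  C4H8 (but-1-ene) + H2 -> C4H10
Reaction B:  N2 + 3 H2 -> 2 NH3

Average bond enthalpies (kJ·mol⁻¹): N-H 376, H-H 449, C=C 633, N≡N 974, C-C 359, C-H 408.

Reaction A:
  Bonds broken (reactants):
    C-C: 2 × 359 = 718
    C-H: 8 × 408 = 3264
    C=C: 1 × 633 = 633
    H-H: 1 × 449 = 449
    Σ(broken) = 5064 kJ
  Bonds formed (products):
    C-C: 3 × 359 = 1077
    C-H: 10 × 408 = 4080
    Σ(formed) = 5157 kJ
  ΔH_A = 5064 − 5157 = −93 kJ
Reaction B:
  Bonds broken (reactants):
    H-H: 3 × 449 = 1347
    N≡N: 1 × 974 = 974
    Σ(broken) = 2321 kJ
  Bonds formed (products):
    N-H: 6 × 376 = 2256
    Σ(formed) = 2256 kJ
  ΔH_B = 2321 − 2256 = +65 kJ
ΔH_A − ΔH_B = −158 kJ, so reaction A has the more negative ΔH; |ΔH_A − ΔH_B| = 158 kJ.

Reaction A, by 158 kJ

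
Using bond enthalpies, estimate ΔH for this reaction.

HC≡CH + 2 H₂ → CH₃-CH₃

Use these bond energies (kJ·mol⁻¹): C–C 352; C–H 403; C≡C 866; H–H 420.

ΔH ≈ −258 kJ

Bonds broken (reactants):
  C≡C: 1 × 866 = 866
  C–H: 2 × 403 = 806
  H–H: 2 × 420 = 840
  Σ(broken) = 2512 kJ
Bonds formed (products):
  C–C: 1 × 352 = 352
  C–H: 6 × 403 = 2418
  Σ(formed) = 2770 kJ
ΔH = Σ(broken) − Σ(formed) = 2512 − 2770 = −258 kJ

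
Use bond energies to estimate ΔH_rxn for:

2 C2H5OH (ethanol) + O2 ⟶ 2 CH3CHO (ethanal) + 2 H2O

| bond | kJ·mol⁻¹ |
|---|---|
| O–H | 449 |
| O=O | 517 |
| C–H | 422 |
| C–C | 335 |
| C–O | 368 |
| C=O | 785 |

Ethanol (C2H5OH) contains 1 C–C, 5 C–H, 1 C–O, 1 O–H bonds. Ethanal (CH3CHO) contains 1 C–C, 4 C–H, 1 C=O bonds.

Bonds broken (reactants):
  C–C: 2 × 335 = 670
  C–H: 10 × 422 = 4220
  C–O: 2 × 368 = 736
  O–H: 2 × 449 = 898
  O=O: 1 × 517 = 517
  Σ(broken) = 7041 kJ
Bonds formed (products):
  C–C: 2 × 335 = 670
  C–H: 8 × 422 = 3376
  C=O: 2 × 785 = 1570
  O–H: 4 × 449 = 1796
  Σ(formed) = 7412 kJ
ΔH = Σ(broken) − Σ(formed) = 7041 − 7412 = −371 kJ

ΔH ≈ −371 kJ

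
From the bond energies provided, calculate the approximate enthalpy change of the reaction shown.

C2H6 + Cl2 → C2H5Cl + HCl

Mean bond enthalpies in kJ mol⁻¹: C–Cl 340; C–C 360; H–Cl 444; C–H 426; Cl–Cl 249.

Bonds broken (reactants):
  C–C: 1 × 360 = 360
  C–H: 6 × 426 = 2556
  Cl–Cl: 1 × 249 = 249
  Σ(broken) = 3165 kJ
Bonds formed (products):
  C–C: 1 × 360 = 360
  C–Cl: 1 × 340 = 340
  C–H: 5 × 426 = 2130
  H–Cl: 1 × 444 = 444
  Σ(formed) = 3274 kJ
ΔH = Σ(broken) − Σ(formed) = 3165 − 3274 = −109 kJ

ΔH ≈ −109 kJ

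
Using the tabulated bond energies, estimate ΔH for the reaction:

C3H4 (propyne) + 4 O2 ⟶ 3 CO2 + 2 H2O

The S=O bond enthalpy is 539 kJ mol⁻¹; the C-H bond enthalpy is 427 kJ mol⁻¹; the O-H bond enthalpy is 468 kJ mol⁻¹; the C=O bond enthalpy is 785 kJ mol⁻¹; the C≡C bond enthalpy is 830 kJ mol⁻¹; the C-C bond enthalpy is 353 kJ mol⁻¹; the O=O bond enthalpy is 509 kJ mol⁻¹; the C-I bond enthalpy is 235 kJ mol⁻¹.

ΔH ≈ −1655 kJ

Bonds broken (reactants):
  C≡C: 1 × 830 = 830
  C-C: 1 × 353 = 353
  C-H: 4 × 427 = 1708
  O=O: 4 × 509 = 2036
  Σ(broken) = 4927 kJ
Bonds formed (products):
  C=O: 6 × 785 = 4710
  O-H: 4 × 468 = 1872
  Σ(formed) = 6582 kJ
ΔH = Σ(broken) − Σ(formed) = 4927 − 6582 = −1655 kJ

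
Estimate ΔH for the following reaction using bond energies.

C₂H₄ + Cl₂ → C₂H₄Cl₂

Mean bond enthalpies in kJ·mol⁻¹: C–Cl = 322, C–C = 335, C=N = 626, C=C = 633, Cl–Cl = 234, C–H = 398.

Bonds broken (reactants):
  C–H: 4 × 398 = 1592
  C=C: 1 × 633 = 633
  Cl–Cl: 1 × 234 = 234
  Σ(broken) = 2459 kJ
Bonds formed (products):
  C–C: 1 × 335 = 335
  C–Cl: 2 × 322 = 644
  C–H: 4 × 398 = 1592
  Σ(formed) = 2571 kJ
ΔH = Σ(broken) − Σ(formed) = 2459 − 2571 = −112 kJ

ΔH ≈ −112 kJ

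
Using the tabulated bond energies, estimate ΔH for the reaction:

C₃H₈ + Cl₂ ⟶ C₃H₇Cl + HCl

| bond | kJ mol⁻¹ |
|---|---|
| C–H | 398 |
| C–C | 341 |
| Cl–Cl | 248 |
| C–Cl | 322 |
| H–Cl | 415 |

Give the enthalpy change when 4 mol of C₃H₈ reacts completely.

ΔH = −364 kJ

Bonds broken (reactants):
  C–C: 2 × 341 = 682
  C–H: 8 × 398 = 3184
  Cl–Cl: 1 × 248 = 248
  Σ(broken) = 4114 kJ
Bonds formed (products):
  C–C: 2 × 341 = 682
  C–Cl: 1 × 322 = 322
  C–H: 7 × 398 = 2786
  H–Cl: 1 × 415 = 415
  Σ(formed) = 4205 kJ
ΔH = Σ(broken) − Σ(formed) = 4114 − 4205 = −91 kJ
For 4× the reaction as written: 4 × (−91) = −364 kJ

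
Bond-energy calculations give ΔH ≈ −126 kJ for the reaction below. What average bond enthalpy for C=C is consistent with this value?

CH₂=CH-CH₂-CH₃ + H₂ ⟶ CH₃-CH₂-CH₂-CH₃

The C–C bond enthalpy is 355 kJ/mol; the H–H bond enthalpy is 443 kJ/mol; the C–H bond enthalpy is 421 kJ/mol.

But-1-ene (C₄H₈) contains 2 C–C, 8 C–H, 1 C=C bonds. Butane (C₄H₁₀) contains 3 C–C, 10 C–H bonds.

Let D be the C=C bond energy.
Σ(broken) = 2×355 + 8×421 + 1×D + 1×443 = 4521 + D
Σ(formed) = 3×355 + 10×421 = 5275
ΔH = Σ(broken) − Σ(formed) = (4521 + D) − (5275) = −754 + D
Setting this equal to −126 kJ gives D = 628 kJ/mol.

D(C=C) ≈ 628 kJ/mol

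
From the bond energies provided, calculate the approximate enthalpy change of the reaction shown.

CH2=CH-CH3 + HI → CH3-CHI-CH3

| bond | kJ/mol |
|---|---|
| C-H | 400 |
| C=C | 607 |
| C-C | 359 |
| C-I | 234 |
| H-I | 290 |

ΔH ≈ −96 kJ

Bonds broken (reactants):
  C-C: 1 × 359 = 359
  C-H: 6 × 400 = 2400
  C=C: 1 × 607 = 607
  H-I: 1 × 290 = 290
  Σ(broken) = 3656 kJ
Bonds formed (products):
  C-C: 2 × 359 = 718
  C-H: 7 × 400 = 2800
  C-I: 1 × 234 = 234
  Σ(formed) = 3752 kJ
ΔH = Σ(broken) − Σ(formed) = 3656 − 3752 = −96 kJ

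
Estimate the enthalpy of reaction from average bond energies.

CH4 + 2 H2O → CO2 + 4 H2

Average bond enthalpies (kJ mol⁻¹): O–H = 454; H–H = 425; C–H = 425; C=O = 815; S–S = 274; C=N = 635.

ΔH ≈ +186 kJ

Bonds broken (reactants):
  C–H: 4 × 425 = 1700
  O–H: 4 × 454 = 1816
  Σ(broken) = 3516 kJ
Bonds formed (products):
  C=O: 2 × 815 = 1630
  H–H: 4 × 425 = 1700
  Σ(formed) = 3330 kJ
ΔH = Σ(broken) − Σ(formed) = 3516 − 3330 = +186 kJ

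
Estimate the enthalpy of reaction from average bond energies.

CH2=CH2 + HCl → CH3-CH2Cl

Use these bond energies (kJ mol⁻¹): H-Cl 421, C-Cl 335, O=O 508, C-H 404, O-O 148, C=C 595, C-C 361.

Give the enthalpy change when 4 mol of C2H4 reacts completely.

ΔH = −336 kJ

Bonds broken (reactants):
  C-H: 4 × 404 = 1616
  C=C: 1 × 595 = 595
  H-Cl: 1 × 421 = 421
  Σ(broken) = 2632 kJ
Bonds formed (products):
  C-C: 1 × 361 = 361
  C-Cl: 1 × 335 = 335
  C-H: 5 × 404 = 2020
  Σ(formed) = 2716 kJ
ΔH = Σ(broken) − Σ(formed) = 2632 − 2716 = −84 kJ
For 4× the reaction as written: 4 × (−84) = −336 kJ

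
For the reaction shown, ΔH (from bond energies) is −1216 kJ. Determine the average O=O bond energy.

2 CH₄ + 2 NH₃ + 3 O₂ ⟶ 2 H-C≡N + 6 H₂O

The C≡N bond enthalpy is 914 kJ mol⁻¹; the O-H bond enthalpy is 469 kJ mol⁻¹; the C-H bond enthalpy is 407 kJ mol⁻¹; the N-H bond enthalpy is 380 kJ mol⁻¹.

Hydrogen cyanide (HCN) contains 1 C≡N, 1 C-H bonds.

Let D be the O=O bond energy.
Σ(broken) = 8×407 + 6×380 + 3×D = 5536 + 3D
Σ(formed) = 2×914 + 2×407 + 12×469 = 8270
ΔH = Σ(broken) − Σ(formed) = (5536 + 3D) − (8270) = −2734 + 3D
Setting this equal to −1216 kJ gives 3D = 1518, so D = 506 kJ/mol.

D(O=O) ≈ 506 kJ/mol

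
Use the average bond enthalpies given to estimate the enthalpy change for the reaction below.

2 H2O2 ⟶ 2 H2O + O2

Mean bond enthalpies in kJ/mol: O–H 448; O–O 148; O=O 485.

Bonds broken (reactants):
  O–H: 4 × 448 = 1792
  O–O: 2 × 148 = 296
  Σ(broken) = 2088 kJ
Bonds formed (products):
  O–H: 4 × 448 = 1792
  O=O: 1 × 485 = 485
  Σ(formed) = 2277 kJ
ΔH = Σ(broken) − Σ(formed) = 2088 − 2277 = −189 kJ

ΔH ≈ −189 kJ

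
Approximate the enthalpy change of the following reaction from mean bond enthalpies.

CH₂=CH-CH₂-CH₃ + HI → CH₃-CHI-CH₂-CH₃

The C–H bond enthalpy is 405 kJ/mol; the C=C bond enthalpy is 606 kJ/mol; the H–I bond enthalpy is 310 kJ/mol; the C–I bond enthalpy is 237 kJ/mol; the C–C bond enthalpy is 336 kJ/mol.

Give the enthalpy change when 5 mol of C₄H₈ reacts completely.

ΔH = −310 kJ

Bonds broken (reactants):
  C–C: 2 × 336 = 672
  C–H: 8 × 405 = 3240
  C=C: 1 × 606 = 606
  H–I: 1 × 310 = 310
  Σ(broken) = 4828 kJ
Bonds formed (products):
  C–C: 3 × 336 = 1008
  C–H: 9 × 405 = 3645
  C–I: 1 × 237 = 237
  Σ(formed) = 4890 kJ
ΔH = Σ(broken) − Σ(formed) = 4828 − 4890 = −62 kJ
For 5× the reaction as written: 5 × (−62) = −310 kJ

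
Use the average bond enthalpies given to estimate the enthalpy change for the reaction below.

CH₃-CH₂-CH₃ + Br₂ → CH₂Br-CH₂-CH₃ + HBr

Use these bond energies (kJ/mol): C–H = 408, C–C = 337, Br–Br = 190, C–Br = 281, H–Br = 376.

ΔH ≈ −59 kJ

Bonds broken (reactants):
  Br–Br: 1 × 190 = 190
  C–C: 2 × 337 = 674
  C–H: 8 × 408 = 3264
  Σ(broken) = 4128 kJ
Bonds formed (products):
  C–Br: 1 × 281 = 281
  C–C: 2 × 337 = 674
  C–H: 7 × 408 = 2856
  H–Br: 1 × 376 = 376
  Σ(formed) = 4187 kJ
ΔH = Σ(broken) − Σ(formed) = 4128 − 4187 = −59 kJ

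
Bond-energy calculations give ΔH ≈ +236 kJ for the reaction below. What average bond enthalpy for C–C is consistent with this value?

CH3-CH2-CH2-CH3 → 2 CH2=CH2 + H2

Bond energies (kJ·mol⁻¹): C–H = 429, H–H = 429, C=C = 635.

Let D be the C–C bond energy.
Σ(broken) = 3×D + 10×429 = 4290 + 3D
Σ(formed) = 8×429 + 2×635 + 1×429 = 5131
ΔH = Σ(broken) − Σ(formed) = (4290 + 3D) − (5131) = −841 + 3D
Setting this equal to +236 kJ gives 3D = 1077, so D = 359 kJ/mol.

D(C–C) ≈ 359 kJ/mol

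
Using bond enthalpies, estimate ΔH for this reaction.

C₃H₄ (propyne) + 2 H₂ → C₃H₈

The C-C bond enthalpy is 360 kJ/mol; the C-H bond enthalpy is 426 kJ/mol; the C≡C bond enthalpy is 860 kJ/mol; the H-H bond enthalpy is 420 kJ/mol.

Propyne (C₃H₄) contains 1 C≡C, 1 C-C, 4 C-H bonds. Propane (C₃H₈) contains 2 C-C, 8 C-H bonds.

Bonds broken (reactants):
  C≡C: 1 × 860 = 860
  C-C: 1 × 360 = 360
  C-H: 4 × 426 = 1704
  H-H: 2 × 420 = 840
  Σ(broken) = 3764 kJ
Bonds formed (products):
  C-C: 2 × 360 = 720
  C-H: 8 × 426 = 3408
  Σ(formed) = 4128 kJ
ΔH = Σ(broken) − Σ(formed) = 3764 − 4128 = −364 kJ

ΔH ≈ −364 kJ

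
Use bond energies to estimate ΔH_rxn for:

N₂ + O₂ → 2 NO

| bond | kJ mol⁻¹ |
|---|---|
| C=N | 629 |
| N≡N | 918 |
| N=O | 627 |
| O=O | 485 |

Bonds broken (reactants):
  N≡N: 1 × 918 = 918
  O=O: 1 × 485 = 485
  Σ(broken) = 1403 kJ
Bonds formed (products):
  N=O: 2 × 627 = 1254
  Σ(formed) = 1254 kJ
ΔH = Σ(broken) − Σ(formed) = 1403 − 1254 = +149 kJ

ΔH ≈ +149 kJ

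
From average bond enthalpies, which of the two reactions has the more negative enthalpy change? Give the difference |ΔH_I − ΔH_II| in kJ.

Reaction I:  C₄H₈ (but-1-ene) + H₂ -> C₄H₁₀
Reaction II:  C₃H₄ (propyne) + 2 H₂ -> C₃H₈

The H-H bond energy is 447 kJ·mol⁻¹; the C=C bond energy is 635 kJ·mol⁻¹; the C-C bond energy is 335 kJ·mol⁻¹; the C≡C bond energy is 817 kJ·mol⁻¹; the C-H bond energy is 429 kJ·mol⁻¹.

Reaction II, by 229 kJ

Reaction I:
  Bonds broken (reactants):
    C-C: 2 × 335 = 670
    C-H: 8 × 429 = 3432
    C=C: 1 × 635 = 635
    H-H: 1 × 447 = 447
    Σ(broken) = 5184 kJ
  Bonds formed (products):
    C-C: 3 × 335 = 1005
    C-H: 10 × 429 = 4290
    Σ(formed) = 5295 kJ
  ΔH_I = 5184 − 5295 = −111 kJ
Reaction II:
  Bonds broken (reactants):
    C≡C: 1 × 817 = 817
    C-C: 1 × 335 = 335
    C-H: 4 × 429 = 1716
    H-H: 2 × 447 = 894
    Σ(broken) = 3762 kJ
  Bonds formed (products):
    C-C: 2 × 335 = 670
    C-H: 8 × 429 = 3432
    Σ(formed) = 4102 kJ
  ΔH_II = 3762 − 4102 = −340 kJ
ΔH_I − ΔH_II = +229 kJ, so reaction II has the more negative ΔH; |ΔH_I − ΔH_II| = 229 kJ.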